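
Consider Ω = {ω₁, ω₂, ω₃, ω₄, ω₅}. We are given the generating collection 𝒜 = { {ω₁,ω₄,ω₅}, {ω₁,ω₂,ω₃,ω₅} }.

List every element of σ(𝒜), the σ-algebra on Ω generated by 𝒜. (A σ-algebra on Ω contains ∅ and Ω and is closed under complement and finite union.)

σ(𝒜) = { {}, {ω₄}, {ω₁,ω₅}, {ω₂,ω₃}, {ω₁,ω₄,ω₅}, {ω₂,ω₃,ω₄}, {ω₁,ω₂,ω₃,ω₅}, Ω }

Trace:
Take S₀ = 𝒜 ∪ {∅, Ω} = { {}, {ω₁,ω₄,ω₅}, {ω₁,ω₂,ω₃,ω₅}, Ω }.
Step 1: +2 →
  {ω₄}  = complement {ω₁,ω₂,ω₃,ω₅}
  {ω₂,ω₃}  = complement {ω₁,ω₄,ω₅}
  — 6 sets.
Step 2 (1 new):
  {ω₂,ω₃,ω₄}  = {ω₂,ω₃} ∪ {ω₄}
  — 7 sets.
Step 3. New:
  {ω₁,ω₅}  = complement {ω₂,ω₃,ω₄}
  — 8 sets.
Step 4 adds nothing — fixpoint reached.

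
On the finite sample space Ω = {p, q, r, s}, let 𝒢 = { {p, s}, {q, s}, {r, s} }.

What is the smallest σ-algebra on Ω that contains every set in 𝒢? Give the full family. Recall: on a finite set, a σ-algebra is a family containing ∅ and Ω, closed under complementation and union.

Answer: σ(𝒢) = { {}, {p}, {q}, {r}, {s}, {p, q}, {p, r}, {p, s}, {q, r}, {q, s}, {r, s}, {p, q, r}, {p, q, s}, {p, r, s}, {q, r, s}, Ω }

Check:
Seed the family with 𝒢 together with ∅ and Ω: { {}, {p, s}, {q, s}, {r, s}, Ω }.
Pass 1 adds 6:
  {p, q}  = complement {r, s}
  {p, r}  = complement {q, s}
  {q, r}  = complement {p, s}
  {p, q, s}  = {p, s} ∪ {q, s}
  {p, r, s}  = {r, s} ∪ {p, s}
  {q, r, s}  = {r, s} ∪ {q, s}
Pass 2 (4 new):
  {p}  = complement {q, r, s}
  {q}  = complement {p, r, s}
  {r}  = complement {p, q, s}
  {p, q, r}  = {p, q} ∪ {q, r}
Pass 3: 1 new —
  {s}  = complement {p, q, r}
Pass 4 adds nothing — fixpoint reached.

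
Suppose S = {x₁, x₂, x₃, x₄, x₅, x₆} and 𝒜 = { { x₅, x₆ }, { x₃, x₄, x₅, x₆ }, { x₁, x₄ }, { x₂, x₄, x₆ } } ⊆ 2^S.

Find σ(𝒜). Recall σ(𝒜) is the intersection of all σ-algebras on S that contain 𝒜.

Initial family (6 sets): { {  }, { x₁, x₄ }, { x₅, x₆ }, { x₂, x₄, x₆ }, { x₃, x₄, x₅, x₆ }, S }.
Round 1: +9 →
  { x₁, x₂ }  = ᶜ of { x₃, x₄, x₅, x₆ }
  { x₁, x₃, x₅ }  = ᶜ of { x₂, x₄, x₆ }
  { x₁, x₂, x₃, x₄ }  = ᶜ of { x₅, x₆ }
  { x₁, x₂, x₄, x₆ }  = { x₂, x₄, x₆ } ∪ { x₁, x₄ }
  { x₁, x₄, x₅, x₆ }  = { x₁, x₄ } ∪ { x₅, x₆ }
  { x₂, x₃, x₅, x₆ }  = ᶜ of { x₁, x₄ }
  { x₂, x₄, x₅, x₆ }  = { x₂, x₄, x₆ } ∪ { x₅, x₆ }
  { x₁, x₃, x₄, x₅, x₆ }  = { x₁, x₄ } ∪ { x₃, x₄, x₅, x₆ }
  { x₂, x₃, x₄, x₅, x₆ }  = { x₂, x₄, x₆ } ∪ { x₃, x₄, x₅, x₆ }
  — 15 sets.
Round 2: 14 new —
  { x₁ }  = ᶜ of { x₂, x₃, x₄, x₅, x₆ }
  { x₂ }  = ᶜ of { x₁, x₃, x₄, x₅, x₆ }
  { x₁, x₃ }  = ᶜ of { x₂, x₄, x₅, x₆ }
  { x₂, x₃ }  = ᶜ of { x₁, x₄, x₅, x₆ }
  { x₃, x₅ }  = ᶜ of { x₁, x₂, x₄, x₆ }
  { x₁, x₂, x₄ }  = { x₁, x₂ } ∪ { x₁, x₄ }
  { x₁, x₂, x₃, x₅ }  = { x₁, x₂ } ∪ { x₁, x₃, x₅ }
  { x₁, x₂, x₅, x₆ }  = { x₅, x₆ } ∪ { x₁, x₂ }
  { x₁, x₃, x₄, x₅ }  = { x₁, x₃, x₅ } ∪ { x₁, x₄ }
  { x₁, x₃, x₅, x₆ }  = { x₅, x₆ } ∪ { x₁, x₃, x₅ }
  { x₁, x₂, x₃, x₄, x₅ }  = { x₁, x₃, x₅ } ∪ { x₁, x₂, x₃, x₄ }
  { x₁, x₂, x₃, x₄, x₆ }  = { x₂, x₄, x₆ } ∪ { x₁, x₂, x₃, x₄ }
  { x₁, x₂, x₃, x₅, x₆ }  = { x₁, x₂ } ∪ { x₂, x₃, x₅, x₆ }
  { x₁, x₂, x₄, x₅, x₆ }  = { x₂, x₄, x₆ } ∪ { x₁, x₄, x₅, x₆ }
  — 29 sets.
Round 3. New:
  { x₃ }  = ᶜ of { x₁, x₂, x₄, x₅, x₆ }
  { x₄ }  = ᶜ of { x₁, x₂, x₃, x₅, x₆ }
  { x₅ }  = ᶜ of { x₁, x₂, x₃, x₄, x₆ }
  { x₆ }  = ᶜ of { x₁, x₂, x₃, x₄, x₅ }
  { x₂, x₄ }  = ᶜ of { x₁, x₃, x₅, x₆ }
  { x₂, x₆ }  = ᶜ of { x₁, x₃, x₄, x₅ }
  { x₃, x₄ }  = ᶜ of { x₁, x₂, x₅, x₆ }
  { x₄, x₆ }  = ᶜ of { x₁, x₂, x₃, x₅ }
  { x₁, x₂, x₃ }  = { x₂ } ∪ { x₁, x₃ }
  { x₁, x₃, x₄ }  = { x₁, x₄ } ∪ { x₁, x₃ }
  { x₁, x₅, x₆ }  = { x₅, x₆ } ∪ { x₁ }
  { x₂, x₃, x₅ }  = { x₂ } ∪ { x₃, x₅ }
  { x₂, x₅, x₆ }  = { x₅, x₆ } ∪ { x₂ }
  { x₃, x₅, x₆ }  = ᶜ of { x₁, x₂, x₄ }
  { x₂, x₃, x₄, x₆ }  = { x₂, x₄, x₆ } ∪ { x₂, x₃ }
  — 44 sets.
Round 4. New:
  { x₁, x₅ }  = ᶜ of { x₂, x₃, x₄, x₆ }
  { x₁, x₆ }  = { x₁ } ∪ { x₆ }
  { x₂, x₅ }  = { x₂ } ∪ { x₅ }
  { x₃, x₆ }  = { x₃ } ∪ { x₆ }
  { x₄, x₅ }  = { x₄ } ∪ { x₅ }
  { x₁, x₂, x₅ }  = { x₁, x₂ } ∪ { x₅ }
  { x₁, x₂, x₆ }  = { x₁, x₂ } ∪ { x₂, x₆ }
  { x₁, x₃, x₆ }  = { x₁, x₃ } ∪ { x₆ }
  { x₁, x₄, x₅ }  = { x₁, x₄ } ∪ { x₅ }
  { x₁, x₄, x₆ }  = ᶜ of { x₂, x₃, x₅ }
  { x₂, x₃, x₄ }  = ᶜ of { x₁, x₅, x₆ }
  { x₂, x₃, x₆ }  = { x₂, x₆ } ∪ { x₃ }
  { x₂, x₄, x₅ }  = { x₂, x₄ } ∪ { x₅ }
  { x₃, x₄, x₅ }  = { x₃, x₄ } ∪ { x₃, x₅ }
  { x₃, x₄, x₆ }  = { x₃, x₄ } ∪ { x₄, x₆ }
  { x₄, x₅, x₆ }  = ᶜ of { x₁, x₂, x₃ }
  { x₁, x₂, x₃, x₆ }  = { x₁, x₃ } ∪ { x₂, x₆ }
  { x₁, x₂, x₄, x₅ }  = { x₁, x₂, x₄ } ∪ { x₅ }
  { x₁, x₃, x₄, x₆ }  = { x₁, x₃ } ∪ { x₄, x₆ }
  { x₂, x₃, x₄, x₅ }  = { x₃, x₄ } ∪ { x₂, x₃, x₅ }
  — 64 sets.
Round 5: no new sets; the family is a σ-algebra.

|σ(𝒜)| = 64.  σ(𝒜) = { {  }, { x₁ }, { x₂ }, { x₃ }, { x₄ }, { x₅ }, { x₆ }, { x₁, x₂ }, { x₁, x₃ }, { x₁, x₄ }, { x₁, x₅ }, { x₁, x₆ }, { x₂, x₃ }, { x₂, x₄ }, { x₂, x₅ }, { x₂, x₆ }, { x₃, x₄ }, { x₃, x₅ }, { x₃, x₆ }, { x₄, x₅ }, { x₄, x₆ }, { x₅, x₆ }, { x₁, x₂, x₃ }, { x₁, x₂, x₄ }, { x₁, x₂, x₅ }, { x₁, x₂, x₆ }, { x₁, x₃, x₄ }, { x₁, x₃, x₅ }, { x₁, x₃, x₆ }, { x₁, x₄, x₅ }, { x₁, x₄, x₆ }, { x₁, x₅, x₆ }, { x₂, x₃, x₄ }, { x₂, x₃, x₅ }, { x₂, x₃, x₆ }, { x₂, x₄, x₅ }, { x₂, x₄, x₆ }, { x₂, x₅, x₆ }, { x₃, x₄, x₅ }, { x₃, x₄, x₆ }, { x₃, x₅, x₆ }, { x₄, x₅, x₆ }, { x₁, x₂, x₃, x₄ }, { x₁, x₂, x₃, x₅ }, { x₁, x₂, x₃, x₆ }, { x₁, x₂, x₄, x₅ }, { x₁, x₂, x₄, x₆ }, { x₁, x₂, x₅, x₆ }, { x₁, x₃, x₄, x₅ }, { x₁, x₃, x₄, x₆ }, { x₁, x₃, x₅, x₆ }, { x₁, x₄, x₅, x₆ }, { x₂, x₃, x₄, x₅ }, { x₂, x₃, x₄, x₆ }, { x₂, x₃, x₅, x₆ }, { x₂, x₄, x₅, x₆ }, { x₃, x₄, x₅, x₆ }, { x₁, x₂, x₃, x₄, x₅ }, { x₁, x₂, x₃, x₄, x₆ }, { x₁, x₂, x₃, x₅, x₆ }, { x₁, x₂, x₄, x₅, x₆ }, { x₁, x₃, x₄, x₅, x₆ }, { x₂, x₃, x₄, x₅, x₆ }, S }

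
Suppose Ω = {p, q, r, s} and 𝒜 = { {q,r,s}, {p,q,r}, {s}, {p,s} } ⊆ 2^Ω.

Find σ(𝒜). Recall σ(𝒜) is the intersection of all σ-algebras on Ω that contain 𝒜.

|σ(𝒜)| = 8.  σ(𝒜) = { {}, {p}, {s}, {p,s}, {q,r}, {p,q,r}, {q,r,s}, Ω }

Derivation:
Take S₀ = 𝒜 ∪ {∅, Ω} = { {}, {s}, {p,s}, {p,q,r}, {q,r,s}, Ω }.
Pass 1. New:
  {p}  = ᶜ of {q,r,s}
  {q,r}  = ᶜ of {p,s}
Pass 2: already closed under ᶜ and ∪.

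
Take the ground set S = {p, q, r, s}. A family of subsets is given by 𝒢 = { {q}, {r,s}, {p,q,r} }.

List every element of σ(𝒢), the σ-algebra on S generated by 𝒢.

Start: 𝒢 ∪ {∅, S} = { ∅, {q}, {r,s}, {p,q,r}, S }.
Round 1: +4 →
  {s}  = complement {p,q,r}
  {p,q}  = complement {r,s}
  {p,r,s}  = complement {q}
  {q,r,s}  = {r,s} ∪ {q}
  — 9 sets.
Round 2 adds 3:
  {p}  = complement {q,r,s}
  {q,s}  = {q} ∪ {s}
  {p,q,s}  = {p,q} ∪ {s}
  — 12 sets.
Round 3 adds 3:
  {r}  = complement {p,q,s}
  {p,r}  = complement {q,s}
  {p,s}  = {s} ∪ {p}
  — 15 sets.
Round 4: 1 new —
  {q,r}  = complement {p,s}
  — 16 sets.
Round 5: no new sets; the family is a σ-algebra.

|σ(𝒢)| = 16.  σ(𝒢) = { ∅, {p}, {q}, {r}, {s}, {p,q}, {p,r}, {p,s}, {q,r}, {q,s}, {r,s}, {p,q,r}, {p,q,s}, {p,r,s}, {q,r,s}, S }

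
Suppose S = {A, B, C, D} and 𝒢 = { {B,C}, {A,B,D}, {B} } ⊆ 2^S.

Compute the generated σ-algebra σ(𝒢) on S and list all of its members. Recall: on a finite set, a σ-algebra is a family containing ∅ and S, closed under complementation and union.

σ(𝒢) (8 sets): { {}, {B}, {C}, {A,D}, {B,C}, {A,B,D}, {A,C,D}, S }

Trace:
Begin from { {}, {B}, {B,C}, {A,B,D}, S } (that is, 𝒢 plus ∅ and S).
Pass 1: 3 new —
  {C}  = ᶜ of {A,B,D}
  {A,D}  = ᶜ of {B,C}
  {A,C,D}  = ᶜ of {B}
  [8 total]
Pass 2 adds nothing — fixpoint reached.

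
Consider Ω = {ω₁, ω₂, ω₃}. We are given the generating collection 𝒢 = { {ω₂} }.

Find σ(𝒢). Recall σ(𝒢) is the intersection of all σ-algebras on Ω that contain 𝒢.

σ(𝒢) (4 sets): { ∅, {ω₂}, {ω₁,ω₃}, Ω }

Check:
Begin from { ∅, {ω₂}, Ω } (that is, 𝒢 plus ∅ and Ω).
Iteration 1 adds 1:
  {ω₁,ω₃}  = {ω₂}ᶜ
Iteration 2: stable.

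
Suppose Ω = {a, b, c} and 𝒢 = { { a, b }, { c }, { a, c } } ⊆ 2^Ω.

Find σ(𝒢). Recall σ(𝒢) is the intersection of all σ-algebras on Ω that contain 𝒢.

σ(𝒢) = { {  }, { a }, { b }, { c }, { a, b }, { a, c }, { b, c }, Ω }

Derivation:
Begin from { {  }, { c }, { a, b }, { a, c }, Ω } (that is, 𝒢 plus ∅ and Ω).
Pass 1: 1 new —
  { b }  = Ω∖{ a, c }
  |family| = 6
Pass 2: +1 →
  { b, c }  = { c } ∪ { b }
  |family| = 7
Pass 3: +1 →
  { a }  = Ω∖{ b, c }
  |family| = 8
Pass 4: already closed under ᶜ and ∪.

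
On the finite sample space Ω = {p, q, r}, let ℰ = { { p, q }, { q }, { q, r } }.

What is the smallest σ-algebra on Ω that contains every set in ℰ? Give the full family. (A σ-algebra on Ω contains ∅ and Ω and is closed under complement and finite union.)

Begin from { ∅, { q }, { p, q }, { q, r }, Ω } (that is, ℰ plus ∅ and Ω).
Step 1: +3 →
  { p }  = ᶜ of { q, r }
  { r }  = ᶜ of { p, q }
  { p, r }  = ᶜ of { q }
  — 8 sets.
Step 2 adds nothing — fixpoint reached.

σ(ℰ) = { ∅, { p }, { q }, { r }, { p, q }, { p, r }, { q, r }, Ω }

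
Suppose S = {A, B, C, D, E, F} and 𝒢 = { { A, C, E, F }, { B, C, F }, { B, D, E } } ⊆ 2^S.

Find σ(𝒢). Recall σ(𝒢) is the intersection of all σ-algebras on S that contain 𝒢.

Take S₀ = 𝒢 ∪ {∅, S} = { ∅, { B, C, F }, { B, D, E }, { A, C, E, F }, S }.
Iteration 1. New:
  { B, D }  = ᶜ of { A, C, E, F }
  { A, C, F }  = ᶜ of { B, D, E }
  { A, D, E }  = ᶜ of { B, C, F }
  { A, B, C, E, F }  = { A, C, E, F } ∪ { B, C, F }
  { B, C, D, E, F }  = { B, C, F } ∪ { B, D, E }
  (now 10)
Iteration 2: 7 new —
  { A }  = ᶜ of { B, C, D, E, F }
  { D }  = ᶜ of { A, B, C, E, F }
  { A, B, C, F }  = { A, C, F } ∪ { B, C, F }
  { A, B, D, E }  = { A, D, E } ∪ { B, D }
  { B, C, D, F }  = { B, C, F } ∪ { B, D }
  { A, B, C, D, F }  = { A, C, F } ∪ { B, D }
  { A, C, D, E, F }  = { A, C, E, F } ∪ { A, D, E }
  (now 17)
Iteration 3. New:
  { B }  = ᶜ of { A, C, D, E, F }
  { E }  = ᶜ of { A, B, C, D, F }
  { A, D }  = { A } ∪ { D }
  { A, E }  = ᶜ of { B, C, D, F }
  { C, F }  = ᶜ of { A, B, D, E }
  { D, E }  = ᶜ of { A, B, C, F }
  { A, B, D }  = { A } ∪ { B, D }
  { A, C, D, F }  = { A, C, F } ∪ { D }
  (now 25)
Iteration 4: +7 →
  { A, B }  = { B } ∪ { A }
  { B, E }  = ᶜ of { A, C, D, F }
  { A, B, E }  = { B } ∪ { A, E }
  { C, D, F }  = { C, F } ∪ { D }
  { C, E, F }  = ᶜ of { A, B, D }
  { B, C, E, F }  = ᶜ of { A, D }
  { C, D, E, F }  = { D, E } ∪ { C, F }
  (now 32)
Iteration 5: closed — nothing new.

|σ(𝒢)| = 32.  σ(𝒢) = { ∅, { A }, { B }, { D }, { E }, { A, B }, { A, D }, { A, E }, { B, D }, { B, E }, { C, F }, { D, E }, { A, B, D }, { A, B, E }, { A, C, F }, { A, D, E }, { B, C, F }, { B, D, E }, { C, D, F }, { C, E, F }, { A, B, C, F }, { A, B, D, E }, { A, C, D, F }, { A, C, E, F }, { B, C, D, F }, { B, C, E, F }, { C, D, E, F }, { A, B, C, D, F }, { A, B, C, E, F }, { A, C, D, E, F }, { B, C, D, E, F }, S }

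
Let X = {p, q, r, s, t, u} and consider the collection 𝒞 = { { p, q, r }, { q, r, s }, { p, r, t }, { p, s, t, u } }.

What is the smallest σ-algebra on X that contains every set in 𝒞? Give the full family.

|σ(𝒞)| = 64.  σ(𝒞) = { {}, { p }, { q }, { r }, { s }, { t }, { u }, { p, q }, { p, r }, { p, s }, { p, t }, { p, u }, { q, r }, { q, s }, { q, t }, { q, u }, { r, s }, { r, t }, { r, u }, { s, t }, { s, u }, { t, u }, { p, q, r }, { p, q, s }, { p, q, t }, { p, q, u }, { p, r, s }, { p, r, t }, { p, r, u }, { p, s, t }, { p, s, u }, { p, t, u }, { q, r, s }, { q, r, t }, { q, r, u }, { q, s, t }, { q, s, u }, { q, t, u }, { r, s, t }, { r, s, u }, { r, t, u }, { s, t, u }, { p, q, r, s }, { p, q, r, t }, { p, q, r, u }, { p, q, s, t }, { p, q, s, u }, { p, q, t, u }, { p, r, s, t }, { p, r, s, u }, { p, r, t, u }, { p, s, t, u }, { q, r, s, t }, { q, r, s, u }, { q, r, t, u }, { q, s, t, u }, { r, s, t, u }, { p, q, r, s, t }, { p, q, r, s, u }, { p, q, r, t, u }, { p, q, s, t, u }, { p, r, s, t, u }, { q, r, s, t, u }, X }

Check:
Seed the family with 𝒞 together with ∅ and X: { {}, { p, q, r }, { p, r, t }, { q, r, s }, { p, s, t, u }, X }.
Step 1 (8 new):
  { q, r }  = ᶜ of { p, s, t, u }
  { p, t, u }  = ᶜ of { q, r, s }
  { q, s, u }  = ᶜ of { p, r, t }
  { s, t, u }  = ᶜ of { p, q, r }
  { p, q, r, s }  = { q, r, s } ∪ { p, q, r }
  { p, q, r, t }  = { p, q, r } ∪ { p, r, t }
  { p, q, r, s, t }  = { q, r, s } ∪ { p, r, t }
  { p, r, s, t, u }  = { p, r, t } ∪ { p, s, t, u }
Step 2: +11 →
  { q }  = ᶜ of { p, r, s, t, u }
  { u }  = ᶜ of { p, q, r, s, t }
  { s, u }  = ᶜ of { p, q, r, t }
  { t, u }  = ᶜ of { p, q, r, s }
  { p, r, t, u }  = { p, r, t } ∪ { p, t, u }
  { q, r, s, u }  = { q, s, u } ∪ { q, r, s }
  { q, s, t, u }  = { q, s, u } ∪ { s, t, u }
  { p, q, r, s, u }  = { q, s, u } ∪ { p, q, r }
  { p, q, r, t, u }  = { p, q, r } ∪ { p, t, u }
  { p, q, s, t, u }  = { q, s, u } ∪ { p, s, t, u }
  { q, r, s, t, u }  = { q, r, s } ∪ { s, t, u }
Step 3: 13 new —
  { p }  = ᶜ of { q, r, s, t, u }
  { r }  = ᶜ of { p, q, s, t, u }
  { s }  = ᶜ of { p, q, r, t, u }
  { t }  = ᶜ of { p, q, r, s, u }
  { p, r }  = ᶜ of { q, s, t, u }
  { p, t }  = ᶜ of { q, r, s, u }
  { q, s }  = ᶜ of { p, r, t, u }
  { q, u }  = { q } ∪ { u }
  { q, r, u }  = { u } ∪ { q, r }
  { q, t, u }  = { t, u } ∪ { q }
  { p, q, r, u }  = { p, q, r } ∪ { u }
  { p, q, t, u }  = { q } ∪ { p, t, u }
  { q, r, t, u }  = { t, u } ∪ { q, r }
Step 4: 25 new —
  { p, q }  = { q } ∪ { p }
  { p, s }  = ᶜ of { q, r, t, u }
  { p, u }  = { p } ∪ { u }
  { q, t }  = { q } ∪ { t }
  { r, s }  = ᶜ of { p, q, t, u }
  { r, t }  = { r } ∪ { t }
  { r, u }  = { r } ∪ { u }
  { s, t }  = ᶜ of { p, q, r, u }
  { p, q, s }  = { p } ∪ { q, s }
  { p, q, t }  = { q } ∪ { p, t }
  { p, q, u }  = { q, u } ∪ { p }
  { p, r, s }  = ᶜ of { q, t, u }
  { p, r, u }  = { p, r } ∪ { u }
  { p, s, t }  = ᶜ of { q, r, u }
  { p, s, u }  = { p } ∪ { s, u }
  { q, r, t }  = { q, r } ∪ { t }
  { q, s, t }  = { q, s } ∪ { t }
  { r, s, u }  = { r } ∪ { s, u }
  { r, t, u }  = { r } ∪ { t, u }
  { p, q, s, t }  = { p, t } ∪ { q, s }
  { p, q, s, u }  = { q, s, u } ∪ { p }
  { p, r, s, t }  = ᶜ of { q, u }
  { p, r, s, u }  = { p, r } ∪ { s, u }
  { q, r, s, t }  = { q, r, s } ∪ { t }
  { r, s, t, u }  = { s, t, u } ∪ { r }
Step 5 (1 new):
  { r, s, t }  = ᶜ of { p, q, u }
Step 6: closed — nothing new.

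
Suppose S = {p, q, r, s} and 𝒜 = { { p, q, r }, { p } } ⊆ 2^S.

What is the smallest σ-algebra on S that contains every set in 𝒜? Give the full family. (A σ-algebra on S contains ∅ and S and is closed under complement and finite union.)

Begin from { {  }, { p }, { p, q, r }, S } (that is, 𝒜 plus ∅ and S).
Step 1: 2 new —
  { s }  = S∖{ p, q, r }
  { q, r, s }  = S∖{ p }
Step 2: +1 →
  { p, s }  = { s } ∪ { p }
Step 3: +1 →
  { q, r }  = S∖{ p, s }
Step 4: closed — nothing new.

σ(𝒜) = { {  }, { p }, { s }, { p, s }, { q, r }, { p, q, r }, { q, r, s }, S }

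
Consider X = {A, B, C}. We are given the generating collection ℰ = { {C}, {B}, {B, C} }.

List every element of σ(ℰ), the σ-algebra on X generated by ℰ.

Start: ℰ ∪ {∅, X} = { {}, {B}, {C}, {B, C}, X }.
Step 1 adds 3:
  {A}  = ᶜ of {B, C}
  {A, B}  = ᶜ of {C}
  {A, C}  = ᶜ of {B}
  (now 8)
Step 2 adds nothing — fixpoint reached.

σ(ℰ) = { {}, {A}, {B}, {C}, {A, B}, {A, C}, {B, C}, X }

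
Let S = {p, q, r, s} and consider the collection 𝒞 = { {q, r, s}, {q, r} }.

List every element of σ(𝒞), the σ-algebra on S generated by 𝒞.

Start: 𝒞 ∪ {∅, S} = { {}, {q, r}, {q, r, s}, S }.
Step 1. New:
  {p}  = ᶜ of {q, r, s}
  {p, s}  = ᶜ of {q, r}
  |family| = 6
Step 2: +1 →
  {p, q, r}  = {q, r} ∪ {p}
  |family| = 7
Step 3. New:
  {s}  = ᶜ of {p, q, r}
  |family| = 8
Step 4: stable.

Therefore σ(𝒞) = { {}, {p}, {s}, {p, s}, {q, r}, {p, q, r}, {q, r, s}, S } (|σ(𝒞)| = 8).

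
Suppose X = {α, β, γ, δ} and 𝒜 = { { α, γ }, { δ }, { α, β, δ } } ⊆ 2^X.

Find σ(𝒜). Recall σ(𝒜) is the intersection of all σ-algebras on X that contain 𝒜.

|σ(𝒜)| = 16.  σ(𝒜) = { {}, { α }, { β }, { γ }, { δ }, { α, β }, { α, γ }, { α, δ }, { β, γ }, { β, δ }, { γ, δ }, { α, β, γ }, { α, β, δ }, { α, γ, δ }, { β, γ, δ }, X }

Check:
Start: 𝒜 ∪ {∅, X} = { {}, { δ }, { α, γ }, { α, β, δ }, X }.
Round 1: 4 new —
  { γ }  = X∖{ α, β, δ }
  { β, δ }  = X∖{ α, γ }
  { α, β, γ }  = X∖{ δ }
  { α, γ, δ }  = { α, γ } ∪ { δ }
  — 9 sets.
Round 2 (3 new):
  { β }  = X∖{ α, γ, δ }
  { γ, δ }  = { γ } ∪ { δ }
  { β, γ, δ }  = { γ } ∪ { β, δ }
  — 12 sets.
Round 3. New:
  { α }  = X∖{ β, γ, δ }
  { α, β }  = X∖{ γ, δ }
  { β, γ }  = { γ } ∪ { β }
  — 15 sets.
Round 4. New:
  { α, δ }  = X∖{ β, γ }
  — 16 sets.
Round 5: stable.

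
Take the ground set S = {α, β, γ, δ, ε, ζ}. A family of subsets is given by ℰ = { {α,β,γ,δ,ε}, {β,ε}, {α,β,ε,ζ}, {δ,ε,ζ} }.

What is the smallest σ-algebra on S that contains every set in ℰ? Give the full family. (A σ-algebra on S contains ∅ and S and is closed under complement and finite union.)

Start: ℰ ∪ {∅, S} = { {}, {β,ε}, {δ,ε,ζ}, {α,β,ε,ζ}, {α,β,γ,δ,ε}, S }.
Pass 1: 6 new —
  {ζ}  = {α,β,γ,δ,ε}ᶜ
  {γ,δ}  = {α,β,ε,ζ}ᶜ
  {α,β,γ}  = {δ,ε,ζ}ᶜ
  {α,γ,δ,ζ}  = {β,ε}ᶜ
  {β,δ,ε,ζ}  = {β,ε} ∪ {δ,ε,ζ}
  {α,β,δ,ε,ζ}  = {δ,ε,ζ} ∪ {α,β,ε,ζ}
  [12 total]
Pass 2 (13 new):
  {γ}  = {α,β,δ,ε,ζ}ᶜ
  {α,γ}  = {β,δ,ε,ζ}ᶜ
  {β,ε,ζ}  = {β,ε} ∪ {ζ}
  {γ,δ,ζ}  = {γ,δ} ∪ {ζ}
  {α,β,γ,δ}  = {γ,δ} ∪ {α,β,γ}
  {α,β,γ,ε}  = {β,ε} ∪ {α,β,γ}
  {α,β,γ,ζ}  = {α,β,γ} ∪ {ζ}
  {β,γ,δ,ε}  = {β,ε} ∪ {γ,δ}
  {γ,δ,ε,ζ}  = {γ,δ} ∪ {δ,ε,ζ}
  {α,β,γ,δ,ζ}  = {α,β,γ} ∪ {α,γ,δ,ζ}
  {α,β,γ,ε,ζ}  = {α,β,γ} ∪ {α,β,ε,ζ}
  {α,γ,δ,ε,ζ}  = {α,γ,δ,ζ} ∪ {δ,ε,ζ}
  {β,γ,δ,ε,ζ}  = {γ,δ} ∪ {β,δ,ε,ζ}
  [25 total]
Pass 3 adds 15:
  {α}  = {β,γ,δ,ε,ζ}ᶜ
  {β}  = {α,γ,δ,ε,ζ}ᶜ
  {δ}  = {α,β,γ,ε,ζ}ᶜ
  {ε}  = {α,β,γ,δ,ζ}ᶜ
  {α,β}  = {γ,δ,ε,ζ}ᶜ
  {α,ζ}  = {β,γ,δ,ε}ᶜ
  {γ,ζ}  = {ζ} ∪ {γ}
  {δ,ε}  = {α,β,γ,ζ}ᶜ
  {δ,ζ}  = {α,β,γ,ε}ᶜ
  {ε,ζ}  = {α,β,γ,δ}ᶜ
  {α,β,ε}  = {γ,δ,ζ}ᶜ
  {α,γ,δ}  = {β,ε,ζ}ᶜ
  {α,γ,ζ}  = {α,γ} ∪ {ζ}
  {β,γ,ε}  = {β,ε} ∪ {γ}
  {β,γ,ε,ζ}  = {β,ε,ζ} ∪ {γ}
  [40 total]
Pass 4: 24 new —
  {α,δ}  = {β,γ,ε,ζ}ᶜ
  {α,ε}  = {α} ∪ {ε}
  {β,γ}  = {β} ∪ {γ}
  {β,δ}  = {β} ∪ {δ}
  {β,ζ}  = {β} ∪ {ζ}
  {γ,ε}  = {γ} ∪ {ε}
  {α,β,δ}  = {α,β} ∪ {δ}
  {α,β,ζ}  = {α,ζ} ∪ {β}
  {α,γ,ε}  = {α,γ} ∪ {ε}
  {α,δ,ε}  = {δ,ε} ∪ {α}
  {α,δ,ζ}  = {β,γ,ε}ᶜ
  {α,ε,ζ}  = {α,ζ} ∪ {ε,ζ}
  {β,γ,δ}  = {γ,δ} ∪ {β}
  {β,γ,ζ}  = {β} ∪ {γ,ζ}
  {β,δ,ε}  = {α,γ,ζ}ᶜ
  {β,δ,ζ}  = {β} ∪ {δ,ζ}
  {γ,δ,ε}  = {γ,δ} ∪ {δ,ε}
  {γ,ε,ζ}  = {γ} ∪ {ε,ζ}
  {α,β,δ,ε}  = {γ,ζ}ᶜ
  {α,β,δ,ζ}  = {α,β} ∪ {δ,ζ}
  {α,γ,δ,ε}  = {δ,ε} ∪ {α,γ}
  {α,γ,ε,ζ}  = {α,γ,ζ} ∪ {ε,ζ}
  {α,δ,ε,ζ}  = {α,ζ} ∪ {δ,ε}
  {β,γ,δ,ζ}  = {β} ∪ {γ,δ,ζ}
  [64 total]
Pass 5: already closed under ᶜ and ∪.

σ(ℰ) = { {}, {α}, {β}, {γ}, {δ}, {ε}, {ζ}, {α,β}, {α,γ}, {α,δ}, {α,ε}, {α,ζ}, {β,γ}, {β,δ}, {β,ε}, {β,ζ}, {γ,δ}, {γ,ε}, {γ,ζ}, {δ,ε}, {δ,ζ}, {ε,ζ}, {α,β,γ}, {α,β,δ}, {α,β,ε}, {α,β,ζ}, {α,γ,δ}, {α,γ,ε}, {α,γ,ζ}, {α,δ,ε}, {α,δ,ζ}, {α,ε,ζ}, {β,γ,δ}, {β,γ,ε}, {β,γ,ζ}, {β,δ,ε}, {β,δ,ζ}, {β,ε,ζ}, {γ,δ,ε}, {γ,δ,ζ}, {γ,ε,ζ}, {δ,ε,ζ}, {α,β,γ,δ}, {α,β,γ,ε}, {α,β,γ,ζ}, {α,β,δ,ε}, {α,β,δ,ζ}, {α,β,ε,ζ}, {α,γ,δ,ε}, {α,γ,δ,ζ}, {α,γ,ε,ζ}, {α,δ,ε,ζ}, {β,γ,δ,ε}, {β,γ,δ,ζ}, {β,γ,ε,ζ}, {β,δ,ε,ζ}, {γ,δ,ε,ζ}, {α,β,γ,δ,ε}, {α,β,γ,δ,ζ}, {α,β,γ,ε,ζ}, {α,β,δ,ε,ζ}, {α,γ,δ,ε,ζ}, {β,γ,δ,ε,ζ}, S }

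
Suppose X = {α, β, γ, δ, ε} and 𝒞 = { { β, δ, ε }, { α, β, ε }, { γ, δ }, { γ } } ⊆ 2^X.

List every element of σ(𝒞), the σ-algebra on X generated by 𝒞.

Take S₀ = 𝒞 ∪ {∅, X} = { {}, { γ }, { γ, δ }, { α, β, ε }, { β, δ, ε }, X }.
Step 1 (4 new):
  { α, γ }  = complement { β, δ, ε }
  { α, β, γ, ε }  = { γ } ∪ { α, β, ε }
  { α, β, δ, ε }  = complement { γ }
  { β, γ, δ, ε }  = { γ } ∪ { β, δ, ε }
  — 10 sets.
Step 2 adds 3:
  { α }  = complement { β, γ, δ, ε }
  { δ }  = complement { α, β, γ, ε }
  { α, γ, δ }  = { γ, δ } ∪ { α, γ }
  — 13 sets.
Step 3: 2 new —
  { α, δ }  = { δ } ∪ { α }
  { β, ε }  = complement { α, γ, δ }
  — 15 sets.
Step 4 (1 new):
  { β, γ, ε }  = complement { α, δ }
  — 16 sets.
Step 5: closed — nothing new.

σ(𝒞) = { {}, { α }, { γ }, { δ }, { α, γ }, { α, δ }, { β, ε }, { γ, δ }, { α, β, ε }, { α, γ, δ }, { β, γ, ε }, { β, δ, ε }, { α, β, γ, ε }, { α, β, δ, ε }, { β, γ, δ, ε }, X }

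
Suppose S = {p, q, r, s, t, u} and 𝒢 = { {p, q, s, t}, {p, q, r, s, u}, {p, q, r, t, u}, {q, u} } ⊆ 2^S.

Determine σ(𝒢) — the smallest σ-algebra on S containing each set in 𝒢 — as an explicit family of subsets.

Answer: σ(𝒢) = { {}, {p}, {q}, {r}, {s}, {t}, {u}, {p, q}, {p, r}, {p, s}, {p, t}, {p, u}, {q, r}, {q, s}, {q, t}, {q, u}, {r, s}, {r, t}, {r, u}, {s, t}, {s, u}, {t, u}, {p, q, r}, {p, q, s}, {p, q, t}, {p, q, u}, {p, r, s}, {p, r, t}, {p, r, u}, {p, s, t}, {p, s, u}, {p, t, u}, {q, r, s}, {q, r, t}, {q, r, u}, {q, s, t}, {q, s, u}, {q, t, u}, {r, s, t}, {r, s, u}, {r, t, u}, {s, t, u}, {p, q, r, s}, {p, q, r, t}, {p, q, r, u}, {p, q, s, t}, {p, q, s, u}, {p, q, t, u}, {p, r, s, t}, {p, r, s, u}, {p, r, t, u}, {p, s, t, u}, {q, r, s, t}, {q, r, s, u}, {q, r, t, u}, {q, s, t, u}, {r, s, t, u}, {p, q, r, s, t}, {p, q, r, s, u}, {p, q, r, t, u}, {p, q, s, t, u}, {p, r, s, t, u}, {q, r, s, t, u}, S }

Derivation:
Initial family (6 sets): { {}, {q, u}, {p, q, s, t}, {p, q, r, s, u}, {p, q, r, t, u}, S }.
Iteration 1: 5 new —
  {s}  = {p, q, r, t, u}ᶜ
  {t}  = {p, q, r, s, u}ᶜ
  {r, u}  = {p, q, s, t}ᶜ
  {p, r, s, t}  = {q, u}ᶜ
  {p, q, s, t, u}  = {p, q, s, t} ∪ {q, u}
  |family| = 11
Iteration 2 adds 9:
  {r}  = {p, q, s, t, u}ᶜ
  {s, t}  = {t} ∪ {s}
  {q, r, u}  = {q, u} ∪ {r, u}
  {q, s, u}  = {q, u} ∪ {s}
  {q, t, u}  = {q, u} ∪ {t}
  {r, s, u}  = {r, u} ∪ {s}
  {r, t, u}  = {t} ∪ {r, u}
  {p, q, r, s, t}  = {p, q, s, t} ∪ {p, r, s, t}
  {p, r, s, t, u}  = {p, r, s, t} ∪ {r, u}
  |family| = 20
Iteration 3 adds 16:
  {q}  = {p, r, s, t, u}ᶜ
  {u}  = {p, q, r, s, t}ᶜ
  {r, s}  = {r} ∪ {s}
  {r, t}  = {t} ∪ {r}
  {p, q, s}  = {r, t, u}ᶜ
  {p, q, t}  = {r, s, u}ᶜ
  {p, r, s}  = {q, t, u}ᶜ
  {p, r, t}  = {q, s, u}ᶜ
  {p, s, t}  = {q, r, u}ᶜ
  {r, s, t}  = {s, t} ∪ {r}
  {p, q, r, u}  = {s, t}ᶜ
  {q, r, s, u}  = {q, s, u} ∪ {r, s, u}
  {q, r, t, u}  = {q, r, u} ∪ {q, t, u}
  {q, s, t, u}  = {q, s, u} ∪ {s, t}
  {r, s, t, u}  = {s, t} ∪ {r, s, u}
  {q, r, s, t, u}  = {q, s, u} ∪ {r, t, u}
  |family| = 36
Iteration 4 (23 new):
  {p}  = {q, r, s, t, u}ᶜ
  {p, q}  = {r, s, t, u}ᶜ
  {p, r}  = {q, s, t, u}ᶜ
  {p, s}  = {q, r, t, u}ᶜ
  {p, t}  = {q, r, s, u}ᶜ
  {q, r}  = {q} ∪ {r}
  {q, s}  = {q} ∪ {s}
  {q, t}  = {q} ∪ {t}
  {s, u}  = {u} ∪ {s}
  {t, u}  = {u} ∪ {t}
  {p, q, u}  = {r, s, t}ᶜ
  {q, r, s}  = {r, s} ∪ {q}
  {q, r, t}  = {q} ∪ {r, t}
  {q, s, t}  = {q} ∪ {s, t}
  {s, t, u}  = {u} ∪ {s, t}
  {p, q, r, s}  = {r, s} ∪ {p, q, s}
  {p, q, r, t}  = {p, r, t} ∪ {q}
  {p, q, s, u}  = {r, t}ᶜ
  {p, q, t, u}  = {r, s}ᶜ
  {p, r, s, u}  = {u} ∪ {p, r, s}
  {p, r, t, u}  = {p, r, t} ∪ {u}
  {p, s, t, u}  = {p, s, t} ∪ {u}
  {q, r, s, t}  = {r, s, t} ∪ {q}
  |family| = 59
Iteration 5 adds 5:
  {p, u}  = {q, r, s, t}ᶜ
  {p, q, r}  = {s, t, u}ᶜ
  {p, r, u}  = {q, s, t}ᶜ
  {p, s, u}  = {q, r, t}ᶜ
  {p, t, u}  = {q, r, s}ᶜ
  |family| = 64
Iteration 6: closed — nothing new.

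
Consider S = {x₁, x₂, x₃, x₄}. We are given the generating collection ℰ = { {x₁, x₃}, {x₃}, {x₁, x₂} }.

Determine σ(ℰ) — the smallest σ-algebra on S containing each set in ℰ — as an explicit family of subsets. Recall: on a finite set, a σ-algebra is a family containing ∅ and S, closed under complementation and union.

σ(ℰ) (16 sets): { ∅, {x₁}, {x₂}, {x₃}, {x₄}, {x₁, x₂}, {x₁, x₃}, {x₁, x₄}, {x₂, x₃}, {x₂, x₄}, {x₃, x₄}, {x₁, x₂, x₃}, {x₁, x₂, x₄}, {x₁, x₃, x₄}, {x₂, x₃, x₄}, S }

Working:
Begin from { ∅, {x₃}, {x₁, x₂}, {x₁, x₃}, S } (that is, ℰ plus ∅ and S).
Round 1 adds 4:
  {x₂, x₄}  = complement {x₁, x₃}
  {x₃, x₄}  = complement {x₁, x₂}
  {x₁, x₂, x₃}  = {x₃} ∪ {x₁, x₂}
  {x₁, x₂, x₄}  = complement {x₃}
  — 9 sets.
Round 2: 3 new —
  {x₄}  = complement {x₁, x₂, x₃}
  {x₁, x₃, x₄}  = {x₃, x₄} ∪ {x₁, x₃}
  {x₂, x₃, x₄}  = {x₃, x₄} ∪ {x₂, x₄}
  — 12 sets.
Round 3 (2 new):
  {x₁}  = complement {x₂, x₃, x₄}
  {x₂}  = complement {x₁, x₃, x₄}
  — 14 sets.
Round 4: +2 →
  {x₁, x₄}  = {x₄} ∪ {x₁}
  {x₂, x₃}  = {x₃} ∪ {x₂}
  — 16 sets.
Round 5: no new sets; the family is a σ-algebra.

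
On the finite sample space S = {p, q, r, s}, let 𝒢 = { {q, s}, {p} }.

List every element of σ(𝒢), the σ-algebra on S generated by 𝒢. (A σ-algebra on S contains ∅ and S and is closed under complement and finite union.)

Start: 𝒢 ∪ {∅, S} = { {}, {p}, {q, s}, S }.
Step 1. New:
  {p, r}  = {q, s}ᶜ
  {p, q, s}  = {q, s} ∪ {p}
  {q, r, s}  = {p}ᶜ
  (now 7)
Step 2: +1 →
  {r}  = {p, q, s}ᶜ
  (now 8)
After Step 3 the family is unchanged; done.

|σ(𝒢)| = 8.  σ(𝒢) = { {}, {p}, {r}, {p, r}, {q, s}, {p, q, s}, {q, r, s}, S }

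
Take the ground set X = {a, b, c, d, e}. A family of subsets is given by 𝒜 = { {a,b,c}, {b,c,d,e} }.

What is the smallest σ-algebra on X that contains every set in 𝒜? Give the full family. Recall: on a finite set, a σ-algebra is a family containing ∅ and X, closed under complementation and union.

σ(𝒜) = { {}, {a}, {b,c}, {d,e}, {a,b,c}, {a,d,e}, {b,c,d,e}, X }

Working:
Begin from { {}, {a,b,c}, {b,c,d,e}, X } (that is, 𝒜 plus ∅ and X).
Step 1. New:
  {a}  = ᶜ of {b,c,d,e}
  {d,e}  = ᶜ of {a,b,c}
Step 2: +1 →
  {a,d,e}  = {d,e} ∪ {a}
Step 3. New:
  {b,c}  = ᶜ of {a,d,e}
After Step 4 the family is unchanged; done.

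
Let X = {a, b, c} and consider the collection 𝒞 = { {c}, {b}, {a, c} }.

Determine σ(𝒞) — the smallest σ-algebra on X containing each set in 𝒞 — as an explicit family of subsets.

Initial family (5 sets): { ∅, {b}, {c}, {a, c}, X }.
Iteration 1. New:
  {a, b}  = X∖{c}
  {b, c}  = {c} ∪ {b}
  (now 7)
Iteration 2 adds 1:
  {a}  = X∖{b, c}
  (now 8)
Iteration 3: no new sets; the family is a σ-algebra.

Hence σ(𝒞) has 8 members: { ∅, {a}, {b}, {c}, {a, b}, {a, c}, {b, c}, X }.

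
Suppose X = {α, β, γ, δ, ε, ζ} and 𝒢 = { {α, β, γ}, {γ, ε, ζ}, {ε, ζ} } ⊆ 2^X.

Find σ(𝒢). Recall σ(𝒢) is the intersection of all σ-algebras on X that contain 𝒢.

Initial family (5 sets): { ∅, {ε, ζ}, {α, β, γ}, {γ, ε, ζ}, X }.
Pass 1: 4 new —
  {α, β, δ}  = complement {γ, ε, ζ}
  {δ, ε, ζ}  = complement {α, β, γ}
  {α, β, γ, δ}  = complement {ε, ζ}
  {α, β, γ, ε, ζ}  = {α, β, γ} ∪ {ε, ζ}
  — 9 sets.
Pass 2: +3 →
  {δ}  = complement {α, β, γ, ε, ζ}
  {γ, δ, ε, ζ}  = {γ, ε, ζ} ∪ {δ, ε, ζ}
  {α, β, δ, ε, ζ}  = {ε, ζ} ∪ {α, β, δ}
  — 12 sets.
Pass 3: 2 new —
  {γ}  = complement {α, β, δ, ε, ζ}
  {α, β}  = complement {γ, δ, ε, ζ}
  — 14 sets.
Pass 4. New:
  {γ, δ}  = {γ} ∪ {δ}
  {α, β, ε, ζ}  = {ε, ζ} ∪ {α, β}
  — 16 sets.
Pass 5: no new sets; the family is a σ-algebra.

|σ(𝒢)| = 16.  σ(𝒢) = { ∅, {γ}, {δ}, {α, β}, {γ, δ}, {ε, ζ}, {α, β, γ}, {α, β, δ}, {γ, ε, ζ}, {δ, ε, ζ}, {α, β, γ, δ}, {α, β, ε, ζ}, {γ, δ, ε, ζ}, {α, β, γ, ε, ζ}, {α, β, δ, ε, ζ}, X }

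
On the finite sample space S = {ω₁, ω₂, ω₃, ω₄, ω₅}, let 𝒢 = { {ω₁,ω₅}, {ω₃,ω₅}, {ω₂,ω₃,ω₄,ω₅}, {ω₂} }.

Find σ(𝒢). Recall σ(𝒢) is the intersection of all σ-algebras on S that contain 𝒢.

Initial family (6 sets): { ∅, {ω₂}, {ω₁,ω₅}, {ω₃,ω₅}, {ω₂,ω₃,ω₄,ω₅}, S }.
Iteration 1: 7 new —
  {ω₁}  = {ω₂,ω₃,ω₄,ω₅}ᶜ
  {ω₁,ω₂,ω₄}  = {ω₃,ω₅}ᶜ
  {ω₁,ω₂,ω₅}  = {ω₁,ω₅} ∪ {ω₂}
  {ω₁,ω₃,ω₅}  = {ω₁,ω₅} ∪ {ω₃,ω₅}
  {ω₂,ω₃,ω₄}  = {ω₁,ω₅}ᶜ
  {ω₂,ω₃,ω₅}  = {ω₃,ω₅} ∪ {ω₂}
  {ω₁,ω₃,ω₄,ω₅}  = {ω₂}ᶜ
  [13 total]
Iteration 2: 7 new —
  {ω₁,ω₂}  = {ω₂} ∪ {ω₁}
  {ω₁,ω₄}  = {ω₂,ω₃,ω₅}ᶜ
  {ω₂,ω₄}  = {ω₁,ω₃,ω₅}ᶜ
  {ω₃,ω₄}  = {ω₁,ω₂,ω₅}ᶜ
  {ω₁,ω₂,ω₃,ω₄}  = {ω₁,ω₂,ω₄} ∪ {ω₂,ω₃,ω₄}
  {ω₁,ω₂,ω₃,ω₅}  = {ω₁,ω₃,ω₅} ∪ {ω₂}
  {ω₁,ω₂,ω₄,ω₅}  = {ω₁,ω₂,ω₄} ∪ {ω₁,ω₂,ω₅}
  [20 total]
Iteration 3: 6 new —
  {ω₃}  = {ω₁,ω₂,ω₄,ω₅}ᶜ
  {ω₄}  = {ω₁,ω₂,ω₃,ω₅}ᶜ
  {ω₅}  = {ω₁,ω₂,ω₃,ω₄}ᶜ
  {ω₁,ω₃,ω₄}  = {ω₃,ω₄} ∪ {ω₁,ω₄}
  {ω₁,ω₄,ω₅}  = {ω₁,ω₄} ∪ {ω₁,ω₅}
  {ω₃,ω₄,ω₅}  = {ω₁,ω₂}ᶜ
  [26 total]
Iteration 4: +6 →
  {ω₁,ω₃}  = {ω₃} ∪ {ω₁}
  {ω₂,ω₃}  = {ω₁,ω₄,ω₅}ᶜ
  {ω₂,ω₅}  = {ω₁,ω₃,ω₄}ᶜ
  {ω₄,ω₅}  = {ω₅} ∪ {ω₄}
  {ω₁,ω₂,ω₃}  = {ω₁,ω₂} ∪ {ω₃}
  {ω₂,ω₄,ω₅}  = {ω₅} ∪ {ω₂,ω₄}
  [32 total]
After Iteration 5 the family is unchanged; done.

Hence σ(𝒢) has 32 members: { ∅, {ω₁}, {ω₂}, {ω₃}, {ω₄}, {ω₅}, {ω₁,ω₂}, {ω₁,ω₃}, {ω₁,ω₄}, {ω₁,ω₅}, {ω₂,ω₃}, {ω₂,ω₄}, {ω₂,ω₅}, {ω₃,ω₄}, {ω₃,ω₅}, {ω₄,ω₅}, {ω₁,ω₂,ω₃}, {ω₁,ω₂,ω₄}, {ω₁,ω₂,ω₅}, {ω₁,ω₃,ω₄}, {ω₁,ω₃,ω₅}, {ω₁,ω₄,ω₅}, {ω₂,ω₃,ω₄}, {ω₂,ω₃,ω₅}, {ω₂,ω₄,ω₅}, {ω₃,ω₄,ω₅}, {ω₁,ω₂,ω₃,ω₄}, {ω₁,ω₂,ω₃,ω₅}, {ω₁,ω₂,ω₄,ω₅}, {ω₁,ω₃,ω₄,ω₅}, {ω₂,ω₃,ω₄,ω₅}, S }.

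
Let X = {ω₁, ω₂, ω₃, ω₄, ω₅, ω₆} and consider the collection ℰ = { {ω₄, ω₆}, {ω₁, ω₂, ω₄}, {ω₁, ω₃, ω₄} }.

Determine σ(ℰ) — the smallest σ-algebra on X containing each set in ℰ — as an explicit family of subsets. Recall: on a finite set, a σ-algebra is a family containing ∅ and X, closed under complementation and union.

Take S₀ = ℰ ∪ {∅, X} = { ∅, {ω₄, ω₆}, {ω₁, ω₂, ω₄}, {ω₁, ω₃, ω₄}, X }.
Step 1: 6 new —
  {ω₂, ω₅, ω₆}  = {ω₁, ω₃, ω₄}ᶜ
  {ω₃, ω₅, ω₆}  = {ω₁, ω₂, ω₄}ᶜ
  {ω₁, ω₂, ω₃, ω₄}  = {ω₁, ω₃, ω₄} ∪ {ω₁, ω₂, ω₄}
  {ω₁, ω₂, ω₃, ω₅}  = {ω₄, ω₆}ᶜ
  {ω₁, ω₂, ω₄, ω₆}  = {ω₄, ω₆} ∪ {ω₁, ω₂, ω₄}
  {ω₁, ω₃, ω₄, ω₆}  = {ω₁, ω₃, ω₄} ∪ {ω₄, ω₆}
  (now 11)
Step 2: 11 new —
  {ω₂, ω₅}  = {ω₁, ω₃, ω₄, ω₆}ᶜ
  {ω₃, ω₅}  = {ω₁, ω₂, ω₄, ω₆}ᶜ
  {ω₅, ω₆}  = {ω₁, ω₂, ω₃, ω₄}ᶜ
  {ω₂, ω₃, ω₅, ω₆}  = {ω₂, ω₅, ω₆} ∪ {ω₃, ω₅, ω₆}
  {ω₂, ω₄, ω₅, ω₆}  = {ω₂, ω₅, ω₆} ∪ {ω₄, ω₆}
  {ω₃, ω₄, ω₅, ω₆}  = {ω₃, ω₅, ω₆} ∪ {ω₄, ω₆}
  {ω₁, ω₂, ω₃, ω₄, ω₅}  = {ω₁, ω₂, ω₄} ∪ {ω₁, ω₂, ω₃, ω₅}
  {ω₁, ω₂, ω₃, ω₄, ω₆}  = {ω₁, ω₂, ω₄, ω₆} ∪ {ω₁, ω₃, ω₄}
  {ω₁, ω₂, ω₃, ω₅, ω₆}  = {ω₂, ω₅, ω₆} ∪ {ω₁, ω₂, ω₃, ω₅}
  {ω₁, ω₂, ω₄, ω₅, ω₆}  = {ω₁, ω₂, ω₄, ω₆} ∪ {ω₂, ω₅, ω₆}
  {ω₁, ω₃, ω₄, ω₅, ω₆}  = {ω₁, ω₃, ω₄} ∪ {ω₃, ω₅, ω₆}
  (now 22)
Step 3 (13 new):
  {ω₂}  = {ω₁, ω₃, ω₄, ω₅, ω₆}ᶜ
  {ω₃}  = {ω₁, ω₂, ω₄, ω₅, ω₆}ᶜ
  {ω₄}  = {ω₁, ω₂, ω₃, ω₅, ω₆}ᶜ
  {ω₅}  = {ω₁, ω₂, ω₃, ω₄, ω₆}ᶜ
  {ω₆}  = {ω₁, ω₂, ω₃, ω₄, ω₅}ᶜ
  {ω₁, ω₂}  = {ω₃, ω₄, ω₅, ω₆}ᶜ
  {ω₁, ω₃}  = {ω₂, ω₄, ω₅, ω₆}ᶜ
  {ω₁, ω₄}  = {ω₂, ω₃, ω₅, ω₆}ᶜ
  {ω₂, ω₃, ω₅}  = {ω₂, ω₅} ∪ {ω₃, ω₅}
  {ω₄, ω₅, ω₆}  = {ω₅, ω₆} ∪ {ω₄, ω₆}
  {ω₁, ω₂, ω₄, ω₅}  = {ω₂, ω₅} ∪ {ω₁, ω₂, ω₄}
  {ω₁, ω₃, ω₄, ω₅}  = {ω₁, ω₃, ω₄} ∪ {ω₃, ω₅}
  {ω₂, ω₃, ω₄, ω₅, ω₆}  = {ω₂, ω₅} ∪ {ω₃, ω₄, ω₅, ω₆}
  (now 35)
Step 4. New:
  {ω₁}  = {ω₂, ω₃, ω₄, ω₅, ω₆}ᶜ
  {ω₂, ω₃}  = {ω₂} ∪ {ω₃}
  {ω₂, ω₄}  = {ω₂} ∪ {ω₄}
  {ω₂, ω₆}  = {ω₁, ω₃, ω₄, ω₅}ᶜ
  {ω₃, ω₄}  = {ω₃} ∪ {ω₄}
  {ω₃, ω₆}  = {ω₁, ω₂, ω₄, ω₅}ᶜ
  {ω₄, ω₅}  = {ω₅} ∪ {ω₄}
  {ω₁, ω₂, ω₃}  = {ω₄, ω₅, ω₆}ᶜ
  {ω₁, ω₂, ω₅}  = {ω₂, ω₅} ∪ {ω₁, ω₂}
  {ω₁, ω₂, ω₆}  = {ω₁, ω₂} ∪ {ω₆}
  {ω₁, ω₃, ω₅}  = {ω₅} ∪ {ω₁, ω₃}
  {ω₁, ω₃, ω₆}  = {ω₆} ∪ {ω₁, ω₃}
  {ω₁, ω₄, ω₅}  = {ω₅} ∪ {ω₁, ω₄}
  {ω₁, ω₄, ω₆}  = {ω₂, ω₃, ω₅}ᶜ
  {ω₂, ω₄, ω₅}  = {ω₂, ω₅} ∪ {ω₄}
  {ω₂, ω₄, ω₆}  = {ω₂} ∪ {ω₄, ω₆}
  {ω₃, ω₄, ω₅}  = {ω₄} ∪ {ω₃, ω₅}
  {ω₃, ω₄, ω₆}  = {ω₃} ∪ {ω₄, ω₆}
  {ω₁, ω₂, ω₅, ω₆}  = {ω₅, ω₆} ∪ {ω₁, ω₂}
  {ω₁, ω₃, ω₅, ω₆}  = {ω₅, ω₆} ∪ {ω₁, ω₃}
  {ω₁, ω₄, ω₅, ω₆}  = {ω₅, ω₆} ∪ {ω₁, ω₄}
  {ω₂, ω₃, ω₄, ω₅}  = {ω₂, ω₃, ω₅} ∪ {ω₄}
  (now 57)
Step 5 (7 new):
  {ω₁, ω₅}  = {ω₅} ∪ {ω₁}
  {ω₁, ω₆}  = {ω₂, ω₃, ω₄, ω₅}ᶜ
  {ω₁, ω₅, ω₆}  = {ω₅, ω₆} ∪ {ω₁}
  {ω₂, ω₃, ω₄}  = {ω₃, ω₄} ∪ {ω₂}
  {ω₂, ω₃, ω₆}  = {ω₁, ω₄, ω₅}ᶜ
  {ω₁, ω₂, ω₃, ω₆}  = {ω₄, ω₅}ᶜ
  {ω₂, ω₃, ω₄, ω₆}  = {ω₂, ω₄, ω₆} ∪ {ω₃, ω₄}
  (now 64)
Step 6: closed — nothing new.

|σ(ℰ)| = 64.  σ(ℰ) = { ∅, {ω₁}, {ω₂}, {ω₃}, {ω₄}, {ω₅}, {ω₆}, {ω₁, ω₂}, {ω₁, ω₃}, {ω₁, ω₄}, {ω₁, ω₅}, {ω₁, ω₆}, {ω₂, ω₃}, {ω₂, ω₄}, {ω₂, ω₅}, {ω₂, ω₆}, {ω₃, ω₄}, {ω₃, ω₅}, {ω₃, ω₆}, {ω₄, ω₅}, {ω₄, ω₆}, {ω₅, ω₆}, {ω₁, ω₂, ω₃}, {ω₁, ω₂, ω₄}, {ω₁, ω₂, ω₅}, {ω₁, ω₂, ω₆}, {ω₁, ω₃, ω₄}, {ω₁, ω₃, ω₅}, {ω₁, ω₃, ω₆}, {ω₁, ω₄, ω₅}, {ω₁, ω₄, ω₆}, {ω₁, ω₅, ω₆}, {ω₂, ω₃, ω₄}, {ω₂, ω₃, ω₅}, {ω₂, ω₃, ω₆}, {ω₂, ω₄, ω₅}, {ω₂, ω₄, ω₆}, {ω₂, ω₅, ω₆}, {ω₃, ω₄, ω₅}, {ω₃, ω₄, ω₆}, {ω₃, ω₅, ω₆}, {ω₄, ω₅, ω₆}, {ω₁, ω₂, ω₃, ω₄}, {ω₁, ω₂, ω₃, ω₅}, {ω₁, ω₂, ω₃, ω₆}, {ω₁, ω₂, ω₄, ω₅}, {ω₁, ω₂, ω₄, ω₆}, {ω₁, ω₂, ω₅, ω₆}, {ω₁, ω₃, ω₄, ω₅}, {ω₁, ω₃, ω₄, ω₆}, {ω₁, ω₃, ω₅, ω₆}, {ω₁, ω₄, ω₅, ω₆}, {ω₂, ω₃, ω₄, ω₅}, {ω₂, ω₃, ω₄, ω₆}, {ω₂, ω₃, ω₅, ω₆}, {ω₂, ω₄, ω₅, ω₆}, {ω₃, ω₄, ω₅, ω₆}, {ω₁, ω₂, ω₃, ω₄, ω₅}, {ω₁, ω₂, ω₃, ω₄, ω₆}, {ω₁, ω₂, ω₃, ω₅, ω₆}, {ω₁, ω₂, ω₄, ω₅, ω₆}, {ω₁, ω₃, ω₄, ω₅, ω₆}, {ω₂, ω₃, ω₄, ω₅, ω₆}, X }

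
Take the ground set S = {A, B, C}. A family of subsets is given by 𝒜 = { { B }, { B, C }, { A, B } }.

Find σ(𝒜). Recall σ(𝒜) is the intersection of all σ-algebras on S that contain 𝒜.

Answer: σ(𝒜) = { ∅, { A }, { B }, { C }, { A, B }, { A, C }, { B, C }, S }

Working:
Take S₀ = 𝒜 ∪ {∅, S} = { ∅, { B }, { A, B }, { B, C }, S }.
Iteration 1 (3 new):
  { A }  = S∖{ B, C }
  { C }  = S∖{ A, B }
  { A, C }  = S∖{ B }
  — 8 sets.
Iteration 2 adds nothing — fixpoint reached.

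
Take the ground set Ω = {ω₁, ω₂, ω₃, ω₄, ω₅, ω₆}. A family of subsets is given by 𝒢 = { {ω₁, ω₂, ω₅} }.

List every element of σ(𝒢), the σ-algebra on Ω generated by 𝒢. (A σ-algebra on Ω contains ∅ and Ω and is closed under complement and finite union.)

|σ(𝒢)| = 4.  σ(𝒢) = { ∅, {ω₁, ω₂, ω₅}, {ω₃, ω₄, ω₆}, Ω }

Check:
Start: 𝒢 ∪ {∅, Ω} = { ∅, {ω₁, ω₂, ω₅}, Ω }.
Pass 1: +1 →
  {ω₃, ω₄, ω₆}  = complement {ω₁, ω₂, ω₅}
Pass 2: already closed under ᶜ and ∪.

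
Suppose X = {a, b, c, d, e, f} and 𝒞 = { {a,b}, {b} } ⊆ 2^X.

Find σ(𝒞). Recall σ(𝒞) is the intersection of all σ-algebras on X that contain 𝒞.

Take S₀ = 𝒞 ∪ {∅, X} = { {}, {b}, {a,b}, X }.
Round 1. New:
  {c,d,e,f}  = X∖{a,b}
  {a,c,d,e,f}  = X∖{b}
Round 2. New:
  {b,c,d,e,f}  = {c,d,e,f} ∪ {b}
Round 3 (1 new):
  {a}  = X∖{b,c,d,e,f}
Round 4: already closed under ᶜ and ∪.

Hence σ(𝒞) has 8 members: { {}, {a}, {b}, {a,b}, {c,d,e,f}, {a,c,d,e,f}, {b,c,d,e,f}, X }.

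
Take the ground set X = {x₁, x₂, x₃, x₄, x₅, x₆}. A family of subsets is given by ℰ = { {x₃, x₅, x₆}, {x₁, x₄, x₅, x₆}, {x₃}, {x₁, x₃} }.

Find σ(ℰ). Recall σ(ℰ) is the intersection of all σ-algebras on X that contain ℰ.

Seed the family with ℰ together with ∅ and X: { {}, {x₃}, {x₁, x₃}, {x₃, x₅, x₆}, {x₁, x₄, x₅, x₆}, X }.
Iteration 1 adds 6:
  {x₂, x₃}  = ᶜ of {x₁, x₄, x₅, x₆}
  {x₁, x₂, x₄}  = ᶜ of {x₃, x₅, x₆}
  {x₁, x₃, x₅, x₆}  = {x₁, x₃} ∪ {x₃, x₅, x₆}
  {x₂, x₄, x₅, x₆}  = ᶜ of {x₁, x₃}
  {x₁, x₂, x₄, x₅, x₆}  = ᶜ of {x₃}
  {x₁, x₃, x₄, x₅, x₆}  = {x₃} ∪ {x₁, x₄, x₅, x₆}
  — 12 sets.
Iteration 2 (7 new):
  {x₂}  = ᶜ of {x₁, x₃, x₄, x₅, x₆}
  {x₂, x₄}  = ᶜ of {x₁, x₃, x₅, x₆}
  {x₁, x₂, x₃}  = {x₂, x₃} ∪ {x₁, x₃}
  {x₁, x₂, x₃, x₄}  = {x₁, x₂, x₄} ∪ {x₃}
  {x₂, x₃, x₅, x₆}  = {x₂, x₃} ∪ {x₃, x₅, x₆}
  {x₁, x₂, x₃, x₅, x₆}  = {x₁, x₃, x₅, x₆} ∪ {x₂, x₃}
  {x₂, x₃, x₄, x₅, x₆}  = {x₃} ∪ {x₂, x₄, x₅, x₆}
  — 19 sets.
Iteration 3 adds 6:
  {x₁}  = ᶜ of {x₂, x₃, x₄, x₅, x₆}
  {x₄}  = ᶜ of {x₁, x₂, x₃, x₅, x₆}
  {x₁, x₄}  = ᶜ of {x₂, x₃, x₅, x₆}
  {x₅, x₆}  = ᶜ of {x₁, x₂, x₃, x₄}
  {x₂, x₃, x₄}  = {x₂, x₄} ∪ {x₃}
  {x₄, x₅, x₆}  = ᶜ of {x₁, x₂, x₃}
  — 25 sets.
Iteration 4: +6 →
  {x₁, x₂}  = {x₁} ∪ {x₂}
  {x₃, x₄}  = {x₃} ∪ {x₄}
  {x₁, x₃, x₄}  = {x₃} ∪ {x₁, x₄}
  {x₁, x₅, x₆}  = ᶜ of {x₂, x₃, x₄}
  {x₂, x₅, x₆}  = {x₅, x₆} ∪ {x₂}
  {x₃, x₄, x₅, x₆}  = {x₃} ∪ {x₄, x₅, x₆}
  — 31 sets.
Iteration 5: +1 →
  {x₁, x₂, x₅, x₆}  = ᶜ of {x₃, x₄}
  — 32 sets.
After Iteration 6 the family is unchanged; done.

σ(ℰ) = { {}, {x₁}, {x₂}, {x₃}, {x₄}, {x₁, x₂}, {x₁, x₃}, {x₁, x₄}, {x₂, x₃}, {x₂, x₄}, {x₃, x₄}, {x₅, x₆}, {x₁, x₂, x₃}, {x₁, x₂, x₄}, {x₁, x₃, x₄}, {x₁, x₅, x₆}, {x₂, x₃, x₄}, {x₂, x₅, x₆}, {x₃, x₅, x₆}, {x₄, x₅, x₆}, {x₁, x₂, x₃, x₄}, {x₁, x₂, x₅, x₆}, {x₁, x₃, x₅, x₆}, {x₁, x₄, x₅, x₆}, {x₂, x₃, x₅, x₆}, {x₂, x₄, x₅, x₆}, {x₃, x₄, x₅, x₆}, {x₁, x₂, x₃, x₅, x₆}, {x₁, x₂, x₄, x₅, x₆}, {x₁, x₃, x₄, x₅, x₆}, {x₂, x₃, x₄, x₅, x₆}, X }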